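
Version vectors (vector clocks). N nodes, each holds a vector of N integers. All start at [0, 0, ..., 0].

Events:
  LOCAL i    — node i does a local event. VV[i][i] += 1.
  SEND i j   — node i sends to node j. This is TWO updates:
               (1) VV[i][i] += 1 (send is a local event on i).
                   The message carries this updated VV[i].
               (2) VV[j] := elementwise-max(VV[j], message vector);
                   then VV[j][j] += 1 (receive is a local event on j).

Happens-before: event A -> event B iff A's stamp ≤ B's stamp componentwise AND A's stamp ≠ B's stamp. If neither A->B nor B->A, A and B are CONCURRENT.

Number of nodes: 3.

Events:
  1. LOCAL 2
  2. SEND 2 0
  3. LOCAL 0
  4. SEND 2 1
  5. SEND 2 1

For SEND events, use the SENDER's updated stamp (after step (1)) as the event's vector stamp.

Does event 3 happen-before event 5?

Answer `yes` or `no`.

Initial: VV[0]=[0, 0, 0]
Initial: VV[1]=[0, 0, 0]
Initial: VV[2]=[0, 0, 0]
Event 1: LOCAL 2: VV[2][2]++ -> VV[2]=[0, 0, 1]
Event 2: SEND 2->0: VV[2][2]++ -> VV[2]=[0, 0, 2], msg_vec=[0, 0, 2]; VV[0]=max(VV[0],msg_vec) then VV[0][0]++ -> VV[0]=[1, 0, 2]
Event 3: LOCAL 0: VV[0][0]++ -> VV[0]=[2, 0, 2]
Event 4: SEND 2->1: VV[2][2]++ -> VV[2]=[0, 0, 3], msg_vec=[0, 0, 3]; VV[1]=max(VV[1],msg_vec) then VV[1][1]++ -> VV[1]=[0, 1, 3]
Event 5: SEND 2->1: VV[2][2]++ -> VV[2]=[0, 0, 4], msg_vec=[0, 0, 4]; VV[1]=max(VV[1],msg_vec) then VV[1][1]++ -> VV[1]=[0, 2, 4]
Event 3 stamp: [2, 0, 2]
Event 5 stamp: [0, 0, 4]
[2, 0, 2] <= [0, 0, 4]? False. Equal? False. Happens-before: False

Answer: no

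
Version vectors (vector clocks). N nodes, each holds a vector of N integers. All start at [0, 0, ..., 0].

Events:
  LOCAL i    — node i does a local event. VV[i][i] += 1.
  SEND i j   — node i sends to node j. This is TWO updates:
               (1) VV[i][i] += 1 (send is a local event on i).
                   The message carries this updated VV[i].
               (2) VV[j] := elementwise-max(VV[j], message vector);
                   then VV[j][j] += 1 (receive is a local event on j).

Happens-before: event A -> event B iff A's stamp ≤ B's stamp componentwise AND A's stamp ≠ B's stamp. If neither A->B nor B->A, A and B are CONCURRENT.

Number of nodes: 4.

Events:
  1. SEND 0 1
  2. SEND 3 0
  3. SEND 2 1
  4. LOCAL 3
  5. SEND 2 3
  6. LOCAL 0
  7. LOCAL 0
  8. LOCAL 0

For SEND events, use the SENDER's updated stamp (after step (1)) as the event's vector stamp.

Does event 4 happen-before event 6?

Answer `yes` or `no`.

Initial: VV[0]=[0, 0, 0, 0]
Initial: VV[1]=[0, 0, 0, 0]
Initial: VV[2]=[0, 0, 0, 0]
Initial: VV[3]=[0, 0, 0, 0]
Event 1: SEND 0->1: VV[0][0]++ -> VV[0]=[1, 0, 0, 0], msg_vec=[1, 0, 0, 0]; VV[1]=max(VV[1],msg_vec) then VV[1][1]++ -> VV[1]=[1, 1, 0, 0]
Event 2: SEND 3->0: VV[3][3]++ -> VV[3]=[0, 0, 0, 1], msg_vec=[0, 0, 0, 1]; VV[0]=max(VV[0],msg_vec) then VV[0][0]++ -> VV[0]=[2, 0, 0, 1]
Event 3: SEND 2->1: VV[2][2]++ -> VV[2]=[0, 0, 1, 0], msg_vec=[0, 0, 1, 0]; VV[1]=max(VV[1],msg_vec) then VV[1][1]++ -> VV[1]=[1, 2, 1, 0]
Event 4: LOCAL 3: VV[3][3]++ -> VV[3]=[0, 0, 0, 2]
Event 5: SEND 2->3: VV[2][2]++ -> VV[2]=[0, 0, 2, 0], msg_vec=[0, 0, 2, 0]; VV[3]=max(VV[3],msg_vec) then VV[3][3]++ -> VV[3]=[0, 0, 2, 3]
Event 6: LOCAL 0: VV[0][0]++ -> VV[0]=[3, 0, 0, 1]
Event 7: LOCAL 0: VV[0][0]++ -> VV[0]=[4, 0, 0, 1]
Event 8: LOCAL 0: VV[0][0]++ -> VV[0]=[5, 0, 0, 1]
Event 4 stamp: [0, 0, 0, 2]
Event 6 stamp: [3, 0, 0, 1]
[0, 0, 0, 2] <= [3, 0, 0, 1]? False. Equal? False. Happens-before: False

Answer: no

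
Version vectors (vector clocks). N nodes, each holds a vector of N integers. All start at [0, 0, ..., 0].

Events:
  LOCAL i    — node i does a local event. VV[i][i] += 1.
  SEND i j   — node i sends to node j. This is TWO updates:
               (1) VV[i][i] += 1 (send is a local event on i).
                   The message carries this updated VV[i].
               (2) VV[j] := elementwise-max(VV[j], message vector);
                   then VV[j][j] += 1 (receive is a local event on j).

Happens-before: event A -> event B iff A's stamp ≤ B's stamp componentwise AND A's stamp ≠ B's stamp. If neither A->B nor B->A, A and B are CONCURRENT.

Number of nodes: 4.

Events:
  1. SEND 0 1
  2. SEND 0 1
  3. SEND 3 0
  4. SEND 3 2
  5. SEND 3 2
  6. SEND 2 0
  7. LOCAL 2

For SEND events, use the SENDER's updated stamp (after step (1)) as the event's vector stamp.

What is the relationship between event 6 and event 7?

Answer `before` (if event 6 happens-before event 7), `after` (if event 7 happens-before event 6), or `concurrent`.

Answer: before

Derivation:
Initial: VV[0]=[0, 0, 0, 0]
Initial: VV[1]=[0, 0, 0, 0]
Initial: VV[2]=[0, 0, 0, 0]
Initial: VV[3]=[0, 0, 0, 0]
Event 1: SEND 0->1: VV[0][0]++ -> VV[0]=[1, 0, 0, 0], msg_vec=[1, 0, 0, 0]; VV[1]=max(VV[1],msg_vec) then VV[1][1]++ -> VV[1]=[1, 1, 0, 0]
Event 2: SEND 0->1: VV[0][0]++ -> VV[0]=[2, 0, 0, 0], msg_vec=[2, 0, 0, 0]; VV[1]=max(VV[1],msg_vec) then VV[1][1]++ -> VV[1]=[2, 2, 0, 0]
Event 3: SEND 3->0: VV[3][3]++ -> VV[3]=[0, 0, 0, 1], msg_vec=[0, 0, 0, 1]; VV[0]=max(VV[0],msg_vec) then VV[0][0]++ -> VV[0]=[3, 0, 0, 1]
Event 4: SEND 3->2: VV[3][3]++ -> VV[3]=[0, 0, 0, 2], msg_vec=[0, 0, 0, 2]; VV[2]=max(VV[2],msg_vec) then VV[2][2]++ -> VV[2]=[0, 0, 1, 2]
Event 5: SEND 3->2: VV[3][3]++ -> VV[3]=[0, 0, 0, 3], msg_vec=[0, 0, 0, 3]; VV[2]=max(VV[2],msg_vec) then VV[2][2]++ -> VV[2]=[0, 0, 2, 3]
Event 6: SEND 2->0: VV[2][2]++ -> VV[2]=[0, 0, 3, 3], msg_vec=[0, 0, 3, 3]; VV[0]=max(VV[0],msg_vec) then VV[0][0]++ -> VV[0]=[4, 0, 3, 3]
Event 7: LOCAL 2: VV[2][2]++ -> VV[2]=[0, 0, 4, 3]
Event 6 stamp: [0, 0, 3, 3]
Event 7 stamp: [0, 0, 4, 3]
[0, 0, 3, 3] <= [0, 0, 4, 3]? True
[0, 0, 4, 3] <= [0, 0, 3, 3]? False
Relation: before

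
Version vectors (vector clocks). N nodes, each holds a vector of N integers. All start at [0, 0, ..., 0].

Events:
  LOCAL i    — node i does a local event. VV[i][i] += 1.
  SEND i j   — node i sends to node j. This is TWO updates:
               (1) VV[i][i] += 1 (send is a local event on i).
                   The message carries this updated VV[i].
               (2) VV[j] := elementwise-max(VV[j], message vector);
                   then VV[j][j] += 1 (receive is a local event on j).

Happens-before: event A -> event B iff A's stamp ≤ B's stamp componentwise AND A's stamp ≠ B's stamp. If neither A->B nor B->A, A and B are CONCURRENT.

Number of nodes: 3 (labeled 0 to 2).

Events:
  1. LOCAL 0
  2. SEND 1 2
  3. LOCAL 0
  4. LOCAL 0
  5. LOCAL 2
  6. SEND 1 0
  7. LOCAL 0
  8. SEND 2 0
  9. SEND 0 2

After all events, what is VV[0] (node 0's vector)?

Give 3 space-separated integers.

Answer: 7 2 3

Derivation:
Initial: VV[0]=[0, 0, 0]
Initial: VV[1]=[0, 0, 0]
Initial: VV[2]=[0, 0, 0]
Event 1: LOCAL 0: VV[0][0]++ -> VV[0]=[1, 0, 0]
Event 2: SEND 1->2: VV[1][1]++ -> VV[1]=[0, 1, 0], msg_vec=[0, 1, 0]; VV[2]=max(VV[2],msg_vec) then VV[2][2]++ -> VV[2]=[0, 1, 1]
Event 3: LOCAL 0: VV[0][0]++ -> VV[0]=[2, 0, 0]
Event 4: LOCAL 0: VV[0][0]++ -> VV[0]=[3, 0, 0]
Event 5: LOCAL 2: VV[2][2]++ -> VV[2]=[0, 1, 2]
Event 6: SEND 1->0: VV[1][1]++ -> VV[1]=[0, 2, 0], msg_vec=[0, 2, 0]; VV[0]=max(VV[0],msg_vec) then VV[0][0]++ -> VV[0]=[4, 2, 0]
Event 7: LOCAL 0: VV[0][0]++ -> VV[0]=[5, 2, 0]
Event 8: SEND 2->0: VV[2][2]++ -> VV[2]=[0, 1, 3], msg_vec=[0, 1, 3]; VV[0]=max(VV[0],msg_vec) then VV[0][0]++ -> VV[0]=[6, 2, 3]
Event 9: SEND 0->2: VV[0][0]++ -> VV[0]=[7, 2, 3], msg_vec=[7, 2, 3]; VV[2]=max(VV[2],msg_vec) then VV[2][2]++ -> VV[2]=[7, 2, 4]
Final vectors: VV[0]=[7, 2, 3]; VV[1]=[0, 2, 0]; VV[2]=[7, 2, 4]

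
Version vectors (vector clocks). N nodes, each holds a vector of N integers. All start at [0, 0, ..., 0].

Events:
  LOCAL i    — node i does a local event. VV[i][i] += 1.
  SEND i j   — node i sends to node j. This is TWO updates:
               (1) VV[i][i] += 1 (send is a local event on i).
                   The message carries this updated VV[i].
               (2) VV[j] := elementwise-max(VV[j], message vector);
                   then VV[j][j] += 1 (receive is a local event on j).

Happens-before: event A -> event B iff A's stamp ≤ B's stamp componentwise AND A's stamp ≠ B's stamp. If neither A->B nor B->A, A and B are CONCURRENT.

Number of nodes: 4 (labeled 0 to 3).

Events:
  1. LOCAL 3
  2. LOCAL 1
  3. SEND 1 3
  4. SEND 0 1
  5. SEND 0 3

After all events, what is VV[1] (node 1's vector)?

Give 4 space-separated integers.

Initial: VV[0]=[0, 0, 0, 0]
Initial: VV[1]=[0, 0, 0, 0]
Initial: VV[2]=[0, 0, 0, 0]
Initial: VV[3]=[0, 0, 0, 0]
Event 1: LOCAL 3: VV[3][3]++ -> VV[3]=[0, 0, 0, 1]
Event 2: LOCAL 1: VV[1][1]++ -> VV[1]=[0, 1, 0, 0]
Event 3: SEND 1->3: VV[1][1]++ -> VV[1]=[0, 2, 0, 0], msg_vec=[0, 2, 0, 0]; VV[3]=max(VV[3],msg_vec) then VV[3][3]++ -> VV[3]=[0, 2, 0, 2]
Event 4: SEND 0->1: VV[0][0]++ -> VV[0]=[1, 0, 0, 0], msg_vec=[1, 0, 0, 0]; VV[1]=max(VV[1],msg_vec) then VV[1][1]++ -> VV[1]=[1, 3, 0, 0]
Event 5: SEND 0->3: VV[0][0]++ -> VV[0]=[2, 0, 0, 0], msg_vec=[2, 0, 0, 0]; VV[3]=max(VV[3],msg_vec) then VV[3][3]++ -> VV[3]=[2, 2, 0, 3]
Final vectors: VV[0]=[2, 0, 0, 0]; VV[1]=[1, 3, 0, 0]; VV[2]=[0, 0, 0, 0]; VV[3]=[2, 2, 0, 3]

Answer: 1 3 0 0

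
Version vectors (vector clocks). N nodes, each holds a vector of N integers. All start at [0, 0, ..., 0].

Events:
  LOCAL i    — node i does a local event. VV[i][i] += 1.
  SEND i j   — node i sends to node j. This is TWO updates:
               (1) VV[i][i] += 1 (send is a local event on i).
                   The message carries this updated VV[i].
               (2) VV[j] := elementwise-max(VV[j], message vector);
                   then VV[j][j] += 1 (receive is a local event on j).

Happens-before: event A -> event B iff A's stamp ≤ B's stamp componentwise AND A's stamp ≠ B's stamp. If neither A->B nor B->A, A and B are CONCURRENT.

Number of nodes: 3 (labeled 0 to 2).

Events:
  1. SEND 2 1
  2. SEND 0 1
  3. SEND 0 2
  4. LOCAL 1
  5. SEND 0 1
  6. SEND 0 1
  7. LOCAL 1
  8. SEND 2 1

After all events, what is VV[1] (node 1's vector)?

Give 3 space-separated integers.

Answer: 4 7 3

Derivation:
Initial: VV[0]=[0, 0, 0]
Initial: VV[1]=[0, 0, 0]
Initial: VV[2]=[0, 0, 0]
Event 1: SEND 2->1: VV[2][2]++ -> VV[2]=[0, 0, 1], msg_vec=[0, 0, 1]; VV[1]=max(VV[1],msg_vec) then VV[1][1]++ -> VV[1]=[0, 1, 1]
Event 2: SEND 0->1: VV[0][0]++ -> VV[0]=[1, 0, 0], msg_vec=[1, 0, 0]; VV[1]=max(VV[1],msg_vec) then VV[1][1]++ -> VV[1]=[1, 2, 1]
Event 3: SEND 0->2: VV[0][0]++ -> VV[0]=[2, 0, 0], msg_vec=[2, 0, 0]; VV[2]=max(VV[2],msg_vec) then VV[2][2]++ -> VV[2]=[2, 0, 2]
Event 4: LOCAL 1: VV[1][1]++ -> VV[1]=[1, 3, 1]
Event 5: SEND 0->1: VV[0][0]++ -> VV[0]=[3, 0, 0], msg_vec=[3, 0, 0]; VV[1]=max(VV[1],msg_vec) then VV[1][1]++ -> VV[1]=[3, 4, 1]
Event 6: SEND 0->1: VV[0][0]++ -> VV[0]=[4, 0, 0], msg_vec=[4, 0, 0]; VV[1]=max(VV[1],msg_vec) then VV[1][1]++ -> VV[1]=[4, 5, 1]
Event 7: LOCAL 1: VV[1][1]++ -> VV[1]=[4, 6, 1]
Event 8: SEND 2->1: VV[2][2]++ -> VV[2]=[2, 0, 3], msg_vec=[2, 0, 3]; VV[1]=max(VV[1],msg_vec) then VV[1][1]++ -> VV[1]=[4, 7, 3]
Final vectors: VV[0]=[4, 0, 0]; VV[1]=[4, 7, 3]; VV[2]=[2, 0, 3]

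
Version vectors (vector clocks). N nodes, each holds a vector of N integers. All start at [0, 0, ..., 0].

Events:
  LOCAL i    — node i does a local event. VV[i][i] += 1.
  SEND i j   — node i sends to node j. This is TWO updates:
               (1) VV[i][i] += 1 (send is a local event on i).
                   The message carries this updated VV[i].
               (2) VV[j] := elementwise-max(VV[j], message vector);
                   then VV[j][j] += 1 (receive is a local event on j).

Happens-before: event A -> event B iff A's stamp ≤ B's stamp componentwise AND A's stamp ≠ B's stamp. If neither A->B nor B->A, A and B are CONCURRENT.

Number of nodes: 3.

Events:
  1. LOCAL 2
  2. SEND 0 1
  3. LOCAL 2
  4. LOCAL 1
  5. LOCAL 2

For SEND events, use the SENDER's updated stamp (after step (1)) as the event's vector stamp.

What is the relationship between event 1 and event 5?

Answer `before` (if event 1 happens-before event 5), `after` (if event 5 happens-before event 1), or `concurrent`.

Initial: VV[0]=[0, 0, 0]
Initial: VV[1]=[0, 0, 0]
Initial: VV[2]=[0, 0, 0]
Event 1: LOCAL 2: VV[2][2]++ -> VV[2]=[0, 0, 1]
Event 2: SEND 0->1: VV[0][0]++ -> VV[0]=[1, 0, 0], msg_vec=[1, 0, 0]; VV[1]=max(VV[1],msg_vec) then VV[1][1]++ -> VV[1]=[1, 1, 0]
Event 3: LOCAL 2: VV[2][2]++ -> VV[2]=[0, 0, 2]
Event 4: LOCAL 1: VV[1][1]++ -> VV[1]=[1, 2, 0]
Event 5: LOCAL 2: VV[2][2]++ -> VV[2]=[0, 0, 3]
Event 1 stamp: [0, 0, 1]
Event 5 stamp: [0, 0, 3]
[0, 0, 1] <= [0, 0, 3]? True
[0, 0, 3] <= [0, 0, 1]? False
Relation: before

Answer: before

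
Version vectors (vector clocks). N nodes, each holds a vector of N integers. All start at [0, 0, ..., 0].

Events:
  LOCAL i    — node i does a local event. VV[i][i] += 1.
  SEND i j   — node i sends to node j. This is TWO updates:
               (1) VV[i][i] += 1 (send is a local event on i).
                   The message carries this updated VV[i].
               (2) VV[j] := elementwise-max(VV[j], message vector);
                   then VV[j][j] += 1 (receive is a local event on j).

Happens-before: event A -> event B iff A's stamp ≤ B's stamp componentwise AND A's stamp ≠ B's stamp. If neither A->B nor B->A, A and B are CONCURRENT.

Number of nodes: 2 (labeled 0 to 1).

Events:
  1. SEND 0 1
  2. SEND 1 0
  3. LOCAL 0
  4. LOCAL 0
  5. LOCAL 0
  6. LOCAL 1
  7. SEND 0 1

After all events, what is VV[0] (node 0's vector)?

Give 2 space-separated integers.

Answer: 6 2

Derivation:
Initial: VV[0]=[0, 0]
Initial: VV[1]=[0, 0]
Event 1: SEND 0->1: VV[0][0]++ -> VV[0]=[1, 0], msg_vec=[1, 0]; VV[1]=max(VV[1],msg_vec) then VV[1][1]++ -> VV[1]=[1, 1]
Event 2: SEND 1->0: VV[1][1]++ -> VV[1]=[1, 2], msg_vec=[1, 2]; VV[0]=max(VV[0],msg_vec) then VV[0][0]++ -> VV[0]=[2, 2]
Event 3: LOCAL 0: VV[0][0]++ -> VV[0]=[3, 2]
Event 4: LOCAL 0: VV[0][0]++ -> VV[0]=[4, 2]
Event 5: LOCAL 0: VV[0][0]++ -> VV[0]=[5, 2]
Event 6: LOCAL 1: VV[1][1]++ -> VV[1]=[1, 3]
Event 7: SEND 0->1: VV[0][0]++ -> VV[0]=[6, 2], msg_vec=[6, 2]; VV[1]=max(VV[1],msg_vec) then VV[1][1]++ -> VV[1]=[6, 4]
Final vectors: VV[0]=[6, 2]; VV[1]=[6, 4]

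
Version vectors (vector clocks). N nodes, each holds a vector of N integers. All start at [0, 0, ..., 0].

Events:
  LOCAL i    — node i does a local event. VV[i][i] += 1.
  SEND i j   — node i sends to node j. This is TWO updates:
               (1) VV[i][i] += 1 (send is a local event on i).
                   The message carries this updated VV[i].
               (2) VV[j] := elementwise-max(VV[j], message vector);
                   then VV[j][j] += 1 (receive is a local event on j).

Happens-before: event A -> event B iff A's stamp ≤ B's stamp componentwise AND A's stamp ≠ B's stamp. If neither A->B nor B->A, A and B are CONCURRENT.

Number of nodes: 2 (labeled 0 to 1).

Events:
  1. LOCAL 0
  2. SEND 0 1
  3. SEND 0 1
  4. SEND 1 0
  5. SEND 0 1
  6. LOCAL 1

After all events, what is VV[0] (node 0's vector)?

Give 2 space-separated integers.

Answer: 5 3

Derivation:
Initial: VV[0]=[0, 0]
Initial: VV[1]=[0, 0]
Event 1: LOCAL 0: VV[0][0]++ -> VV[0]=[1, 0]
Event 2: SEND 0->1: VV[0][0]++ -> VV[0]=[2, 0], msg_vec=[2, 0]; VV[1]=max(VV[1],msg_vec) then VV[1][1]++ -> VV[1]=[2, 1]
Event 3: SEND 0->1: VV[0][0]++ -> VV[0]=[3, 0], msg_vec=[3, 0]; VV[1]=max(VV[1],msg_vec) then VV[1][1]++ -> VV[1]=[3, 2]
Event 4: SEND 1->0: VV[1][1]++ -> VV[1]=[3, 3], msg_vec=[3, 3]; VV[0]=max(VV[0],msg_vec) then VV[0][0]++ -> VV[0]=[4, 3]
Event 5: SEND 0->1: VV[0][0]++ -> VV[0]=[5, 3], msg_vec=[5, 3]; VV[1]=max(VV[1],msg_vec) then VV[1][1]++ -> VV[1]=[5, 4]
Event 6: LOCAL 1: VV[1][1]++ -> VV[1]=[5, 5]
Final vectors: VV[0]=[5, 3]; VV[1]=[5, 5]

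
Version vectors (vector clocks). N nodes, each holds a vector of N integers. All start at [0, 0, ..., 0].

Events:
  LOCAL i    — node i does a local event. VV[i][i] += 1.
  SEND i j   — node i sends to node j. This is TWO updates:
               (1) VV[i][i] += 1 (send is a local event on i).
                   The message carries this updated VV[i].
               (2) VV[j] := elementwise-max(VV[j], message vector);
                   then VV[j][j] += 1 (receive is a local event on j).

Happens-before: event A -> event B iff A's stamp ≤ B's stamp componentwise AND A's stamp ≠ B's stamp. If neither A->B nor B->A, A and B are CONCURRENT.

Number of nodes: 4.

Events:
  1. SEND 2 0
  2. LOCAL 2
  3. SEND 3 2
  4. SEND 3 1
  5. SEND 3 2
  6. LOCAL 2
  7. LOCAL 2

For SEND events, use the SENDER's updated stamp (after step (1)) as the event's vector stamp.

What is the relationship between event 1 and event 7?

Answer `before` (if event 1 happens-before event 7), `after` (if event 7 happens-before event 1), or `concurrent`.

Initial: VV[0]=[0, 0, 0, 0]
Initial: VV[1]=[0, 0, 0, 0]
Initial: VV[2]=[0, 0, 0, 0]
Initial: VV[3]=[0, 0, 0, 0]
Event 1: SEND 2->0: VV[2][2]++ -> VV[2]=[0, 0, 1, 0], msg_vec=[0, 0, 1, 0]; VV[0]=max(VV[0],msg_vec) then VV[0][0]++ -> VV[0]=[1, 0, 1, 0]
Event 2: LOCAL 2: VV[2][2]++ -> VV[2]=[0, 0, 2, 0]
Event 3: SEND 3->2: VV[3][3]++ -> VV[3]=[0, 0, 0, 1], msg_vec=[0, 0, 0, 1]; VV[2]=max(VV[2],msg_vec) then VV[2][2]++ -> VV[2]=[0, 0, 3, 1]
Event 4: SEND 3->1: VV[3][3]++ -> VV[3]=[0, 0, 0, 2], msg_vec=[0, 0, 0, 2]; VV[1]=max(VV[1],msg_vec) then VV[1][1]++ -> VV[1]=[0, 1, 0, 2]
Event 5: SEND 3->2: VV[3][3]++ -> VV[3]=[0, 0, 0, 3], msg_vec=[0, 0, 0, 3]; VV[2]=max(VV[2],msg_vec) then VV[2][2]++ -> VV[2]=[0, 0, 4, 3]
Event 6: LOCAL 2: VV[2][2]++ -> VV[2]=[0, 0, 5, 3]
Event 7: LOCAL 2: VV[2][2]++ -> VV[2]=[0, 0, 6, 3]
Event 1 stamp: [0, 0, 1, 0]
Event 7 stamp: [0, 0, 6, 3]
[0, 0, 1, 0] <= [0, 0, 6, 3]? True
[0, 0, 6, 3] <= [0, 0, 1, 0]? False
Relation: before

Answer: before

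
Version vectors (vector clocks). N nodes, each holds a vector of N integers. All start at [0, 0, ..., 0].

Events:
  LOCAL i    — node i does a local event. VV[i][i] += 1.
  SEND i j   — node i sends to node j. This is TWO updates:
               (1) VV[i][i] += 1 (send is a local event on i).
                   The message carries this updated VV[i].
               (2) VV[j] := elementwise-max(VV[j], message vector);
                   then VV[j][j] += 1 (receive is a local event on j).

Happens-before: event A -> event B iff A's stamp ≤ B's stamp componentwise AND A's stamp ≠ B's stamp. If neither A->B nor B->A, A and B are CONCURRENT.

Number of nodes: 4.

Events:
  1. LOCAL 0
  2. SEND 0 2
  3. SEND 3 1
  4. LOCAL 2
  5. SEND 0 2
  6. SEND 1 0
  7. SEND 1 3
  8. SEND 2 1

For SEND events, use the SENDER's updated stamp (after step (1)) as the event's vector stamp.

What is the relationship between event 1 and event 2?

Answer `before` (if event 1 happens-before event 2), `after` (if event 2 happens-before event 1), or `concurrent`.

Answer: before

Derivation:
Initial: VV[0]=[0, 0, 0, 0]
Initial: VV[1]=[0, 0, 0, 0]
Initial: VV[2]=[0, 0, 0, 0]
Initial: VV[3]=[0, 0, 0, 0]
Event 1: LOCAL 0: VV[0][0]++ -> VV[0]=[1, 0, 0, 0]
Event 2: SEND 0->2: VV[0][0]++ -> VV[0]=[2, 0, 0, 0], msg_vec=[2, 0, 0, 0]; VV[2]=max(VV[2],msg_vec) then VV[2][2]++ -> VV[2]=[2, 0, 1, 0]
Event 3: SEND 3->1: VV[3][3]++ -> VV[3]=[0, 0, 0, 1], msg_vec=[0, 0, 0, 1]; VV[1]=max(VV[1],msg_vec) then VV[1][1]++ -> VV[1]=[0, 1, 0, 1]
Event 4: LOCAL 2: VV[2][2]++ -> VV[2]=[2, 0, 2, 0]
Event 5: SEND 0->2: VV[0][0]++ -> VV[0]=[3, 0, 0, 0], msg_vec=[3, 0, 0, 0]; VV[2]=max(VV[2],msg_vec) then VV[2][2]++ -> VV[2]=[3, 0, 3, 0]
Event 6: SEND 1->0: VV[1][1]++ -> VV[1]=[0, 2, 0, 1], msg_vec=[0, 2, 0, 1]; VV[0]=max(VV[0],msg_vec) then VV[0][0]++ -> VV[0]=[4, 2, 0, 1]
Event 7: SEND 1->3: VV[1][1]++ -> VV[1]=[0, 3, 0, 1], msg_vec=[0, 3, 0, 1]; VV[3]=max(VV[3],msg_vec) then VV[3][3]++ -> VV[3]=[0, 3, 0, 2]
Event 8: SEND 2->1: VV[2][2]++ -> VV[2]=[3, 0, 4, 0], msg_vec=[3, 0, 4, 0]; VV[1]=max(VV[1],msg_vec) then VV[1][1]++ -> VV[1]=[3, 4, 4, 1]
Event 1 stamp: [1, 0, 0, 0]
Event 2 stamp: [2, 0, 0, 0]
[1, 0, 0, 0] <= [2, 0, 0, 0]? True
[2, 0, 0, 0] <= [1, 0, 0, 0]? False
Relation: before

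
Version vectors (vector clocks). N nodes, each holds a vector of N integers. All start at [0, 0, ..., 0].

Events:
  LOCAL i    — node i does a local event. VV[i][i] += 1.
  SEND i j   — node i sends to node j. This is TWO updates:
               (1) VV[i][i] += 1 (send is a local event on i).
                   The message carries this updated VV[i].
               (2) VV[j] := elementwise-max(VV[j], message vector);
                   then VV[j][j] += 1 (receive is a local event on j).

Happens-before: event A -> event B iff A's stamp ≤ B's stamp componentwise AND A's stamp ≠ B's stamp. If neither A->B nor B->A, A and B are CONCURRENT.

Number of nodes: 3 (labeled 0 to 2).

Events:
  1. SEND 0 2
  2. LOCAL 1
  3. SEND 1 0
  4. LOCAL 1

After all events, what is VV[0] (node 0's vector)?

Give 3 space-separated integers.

Initial: VV[0]=[0, 0, 0]
Initial: VV[1]=[0, 0, 0]
Initial: VV[2]=[0, 0, 0]
Event 1: SEND 0->2: VV[0][0]++ -> VV[0]=[1, 0, 0], msg_vec=[1, 0, 0]; VV[2]=max(VV[2],msg_vec) then VV[2][2]++ -> VV[2]=[1, 0, 1]
Event 2: LOCAL 1: VV[1][1]++ -> VV[1]=[0, 1, 0]
Event 3: SEND 1->0: VV[1][1]++ -> VV[1]=[0, 2, 0], msg_vec=[0, 2, 0]; VV[0]=max(VV[0],msg_vec) then VV[0][0]++ -> VV[0]=[2, 2, 0]
Event 4: LOCAL 1: VV[1][1]++ -> VV[1]=[0, 3, 0]
Final vectors: VV[0]=[2, 2, 0]; VV[1]=[0, 3, 0]; VV[2]=[1, 0, 1]

Answer: 2 2 0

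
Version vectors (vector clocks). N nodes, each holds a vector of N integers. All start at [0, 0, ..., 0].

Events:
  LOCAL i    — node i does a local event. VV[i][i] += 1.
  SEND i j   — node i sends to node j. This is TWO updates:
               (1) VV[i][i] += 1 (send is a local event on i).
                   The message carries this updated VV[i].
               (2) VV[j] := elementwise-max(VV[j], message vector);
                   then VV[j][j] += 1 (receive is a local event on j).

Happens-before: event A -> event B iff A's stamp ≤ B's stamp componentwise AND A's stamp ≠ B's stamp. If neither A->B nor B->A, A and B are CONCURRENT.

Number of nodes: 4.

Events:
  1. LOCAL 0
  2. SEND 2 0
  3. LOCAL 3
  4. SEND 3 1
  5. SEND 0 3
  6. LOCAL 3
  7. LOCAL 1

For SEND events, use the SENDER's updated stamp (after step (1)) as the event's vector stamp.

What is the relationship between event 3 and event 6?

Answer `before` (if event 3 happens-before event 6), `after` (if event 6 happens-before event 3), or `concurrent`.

Initial: VV[0]=[0, 0, 0, 0]
Initial: VV[1]=[0, 0, 0, 0]
Initial: VV[2]=[0, 0, 0, 0]
Initial: VV[3]=[0, 0, 0, 0]
Event 1: LOCAL 0: VV[0][0]++ -> VV[0]=[1, 0, 0, 0]
Event 2: SEND 2->0: VV[2][2]++ -> VV[2]=[0, 0, 1, 0], msg_vec=[0, 0, 1, 0]; VV[0]=max(VV[0],msg_vec) then VV[0][0]++ -> VV[0]=[2, 0, 1, 0]
Event 3: LOCAL 3: VV[3][3]++ -> VV[3]=[0, 0, 0, 1]
Event 4: SEND 3->1: VV[3][3]++ -> VV[3]=[0, 0, 0, 2], msg_vec=[0, 0, 0, 2]; VV[1]=max(VV[1],msg_vec) then VV[1][1]++ -> VV[1]=[0, 1, 0, 2]
Event 5: SEND 0->3: VV[0][0]++ -> VV[0]=[3, 0, 1, 0], msg_vec=[3, 0, 1, 0]; VV[3]=max(VV[3],msg_vec) then VV[3][3]++ -> VV[3]=[3, 0, 1, 3]
Event 6: LOCAL 3: VV[3][3]++ -> VV[3]=[3, 0, 1, 4]
Event 7: LOCAL 1: VV[1][1]++ -> VV[1]=[0, 2, 0, 2]
Event 3 stamp: [0, 0, 0, 1]
Event 6 stamp: [3, 0, 1, 4]
[0, 0, 0, 1] <= [3, 0, 1, 4]? True
[3, 0, 1, 4] <= [0, 0, 0, 1]? False
Relation: before

Answer: before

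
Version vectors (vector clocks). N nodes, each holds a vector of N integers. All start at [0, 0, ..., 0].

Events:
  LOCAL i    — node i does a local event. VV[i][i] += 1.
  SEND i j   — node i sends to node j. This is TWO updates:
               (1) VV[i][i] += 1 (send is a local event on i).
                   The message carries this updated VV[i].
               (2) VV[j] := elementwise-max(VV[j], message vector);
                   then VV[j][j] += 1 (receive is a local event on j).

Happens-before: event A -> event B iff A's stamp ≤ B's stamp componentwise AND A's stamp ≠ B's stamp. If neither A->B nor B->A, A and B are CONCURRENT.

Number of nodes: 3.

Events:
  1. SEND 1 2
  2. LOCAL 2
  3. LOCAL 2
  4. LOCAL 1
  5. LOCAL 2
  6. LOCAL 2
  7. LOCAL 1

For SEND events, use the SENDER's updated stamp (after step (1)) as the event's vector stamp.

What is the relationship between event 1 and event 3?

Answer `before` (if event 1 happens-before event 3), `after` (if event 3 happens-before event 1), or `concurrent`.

Initial: VV[0]=[0, 0, 0]
Initial: VV[1]=[0, 0, 0]
Initial: VV[2]=[0, 0, 0]
Event 1: SEND 1->2: VV[1][1]++ -> VV[1]=[0, 1, 0], msg_vec=[0, 1, 0]; VV[2]=max(VV[2],msg_vec) then VV[2][2]++ -> VV[2]=[0, 1, 1]
Event 2: LOCAL 2: VV[2][2]++ -> VV[2]=[0, 1, 2]
Event 3: LOCAL 2: VV[2][2]++ -> VV[2]=[0, 1, 3]
Event 4: LOCAL 1: VV[1][1]++ -> VV[1]=[0, 2, 0]
Event 5: LOCAL 2: VV[2][2]++ -> VV[2]=[0, 1, 4]
Event 6: LOCAL 2: VV[2][2]++ -> VV[2]=[0, 1, 5]
Event 7: LOCAL 1: VV[1][1]++ -> VV[1]=[0, 3, 0]
Event 1 stamp: [0, 1, 0]
Event 3 stamp: [0, 1, 3]
[0, 1, 0] <= [0, 1, 3]? True
[0, 1, 3] <= [0, 1, 0]? False
Relation: before

Answer: before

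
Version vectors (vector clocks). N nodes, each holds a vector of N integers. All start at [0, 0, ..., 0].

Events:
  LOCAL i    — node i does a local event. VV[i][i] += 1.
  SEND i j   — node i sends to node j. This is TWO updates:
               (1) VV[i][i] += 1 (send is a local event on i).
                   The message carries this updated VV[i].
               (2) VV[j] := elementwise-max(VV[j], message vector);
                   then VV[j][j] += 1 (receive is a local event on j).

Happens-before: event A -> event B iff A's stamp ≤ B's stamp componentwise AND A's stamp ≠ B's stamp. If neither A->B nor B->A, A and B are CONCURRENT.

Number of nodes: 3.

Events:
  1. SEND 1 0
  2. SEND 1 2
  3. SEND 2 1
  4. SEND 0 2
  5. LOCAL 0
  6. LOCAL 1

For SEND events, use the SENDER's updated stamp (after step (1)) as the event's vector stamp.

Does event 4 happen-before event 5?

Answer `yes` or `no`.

Answer: yes

Derivation:
Initial: VV[0]=[0, 0, 0]
Initial: VV[1]=[0, 0, 0]
Initial: VV[2]=[0, 0, 0]
Event 1: SEND 1->0: VV[1][1]++ -> VV[1]=[0, 1, 0], msg_vec=[0, 1, 0]; VV[0]=max(VV[0],msg_vec) then VV[0][0]++ -> VV[0]=[1, 1, 0]
Event 2: SEND 1->2: VV[1][1]++ -> VV[1]=[0, 2, 0], msg_vec=[0, 2, 0]; VV[2]=max(VV[2],msg_vec) then VV[2][2]++ -> VV[2]=[0, 2, 1]
Event 3: SEND 2->1: VV[2][2]++ -> VV[2]=[0, 2, 2], msg_vec=[0, 2, 2]; VV[1]=max(VV[1],msg_vec) then VV[1][1]++ -> VV[1]=[0, 3, 2]
Event 4: SEND 0->2: VV[0][0]++ -> VV[0]=[2, 1, 0], msg_vec=[2, 1, 0]; VV[2]=max(VV[2],msg_vec) then VV[2][2]++ -> VV[2]=[2, 2, 3]
Event 5: LOCAL 0: VV[0][0]++ -> VV[0]=[3, 1, 0]
Event 6: LOCAL 1: VV[1][1]++ -> VV[1]=[0, 4, 2]
Event 4 stamp: [2, 1, 0]
Event 5 stamp: [3, 1, 0]
[2, 1, 0] <= [3, 1, 0]? True. Equal? False. Happens-before: True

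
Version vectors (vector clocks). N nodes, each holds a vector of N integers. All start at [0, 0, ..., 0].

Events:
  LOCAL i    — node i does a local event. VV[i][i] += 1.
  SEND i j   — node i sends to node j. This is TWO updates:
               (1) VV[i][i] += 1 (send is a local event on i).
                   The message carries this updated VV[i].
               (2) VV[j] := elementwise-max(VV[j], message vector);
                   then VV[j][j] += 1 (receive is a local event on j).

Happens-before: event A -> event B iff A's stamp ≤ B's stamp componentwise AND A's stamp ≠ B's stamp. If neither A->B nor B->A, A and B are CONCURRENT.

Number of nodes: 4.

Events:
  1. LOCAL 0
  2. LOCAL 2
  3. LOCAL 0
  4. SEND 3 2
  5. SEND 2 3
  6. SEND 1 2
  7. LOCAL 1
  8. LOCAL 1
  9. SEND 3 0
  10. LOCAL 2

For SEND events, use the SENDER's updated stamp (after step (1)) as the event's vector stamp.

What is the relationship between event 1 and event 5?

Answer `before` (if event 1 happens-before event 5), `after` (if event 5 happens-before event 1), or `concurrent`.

Answer: concurrent

Derivation:
Initial: VV[0]=[0, 0, 0, 0]
Initial: VV[1]=[0, 0, 0, 0]
Initial: VV[2]=[0, 0, 0, 0]
Initial: VV[3]=[0, 0, 0, 0]
Event 1: LOCAL 0: VV[0][0]++ -> VV[0]=[1, 0, 0, 0]
Event 2: LOCAL 2: VV[2][2]++ -> VV[2]=[0, 0, 1, 0]
Event 3: LOCAL 0: VV[0][0]++ -> VV[0]=[2, 0, 0, 0]
Event 4: SEND 3->2: VV[3][3]++ -> VV[3]=[0, 0, 0, 1], msg_vec=[0, 0, 0, 1]; VV[2]=max(VV[2],msg_vec) then VV[2][2]++ -> VV[2]=[0, 0, 2, 1]
Event 5: SEND 2->3: VV[2][2]++ -> VV[2]=[0, 0, 3, 1], msg_vec=[0, 0, 3, 1]; VV[3]=max(VV[3],msg_vec) then VV[3][3]++ -> VV[3]=[0, 0, 3, 2]
Event 6: SEND 1->2: VV[1][1]++ -> VV[1]=[0, 1, 0, 0], msg_vec=[0, 1, 0, 0]; VV[2]=max(VV[2],msg_vec) then VV[2][2]++ -> VV[2]=[0, 1, 4, 1]
Event 7: LOCAL 1: VV[1][1]++ -> VV[1]=[0, 2, 0, 0]
Event 8: LOCAL 1: VV[1][1]++ -> VV[1]=[0, 3, 0, 0]
Event 9: SEND 3->0: VV[3][3]++ -> VV[3]=[0, 0, 3, 3], msg_vec=[0, 0, 3, 3]; VV[0]=max(VV[0],msg_vec) then VV[0][0]++ -> VV[0]=[3, 0, 3, 3]
Event 10: LOCAL 2: VV[2][2]++ -> VV[2]=[0, 1, 5, 1]
Event 1 stamp: [1, 0, 0, 0]
Event 5 stamp: [0, 0, 3, 1]
[1, 0, 0, 0] <= [0, 0, 3, 1]? False
[0, 0, 3, 1] <= [1, 0, 0, 0]? False
Relation: concurrent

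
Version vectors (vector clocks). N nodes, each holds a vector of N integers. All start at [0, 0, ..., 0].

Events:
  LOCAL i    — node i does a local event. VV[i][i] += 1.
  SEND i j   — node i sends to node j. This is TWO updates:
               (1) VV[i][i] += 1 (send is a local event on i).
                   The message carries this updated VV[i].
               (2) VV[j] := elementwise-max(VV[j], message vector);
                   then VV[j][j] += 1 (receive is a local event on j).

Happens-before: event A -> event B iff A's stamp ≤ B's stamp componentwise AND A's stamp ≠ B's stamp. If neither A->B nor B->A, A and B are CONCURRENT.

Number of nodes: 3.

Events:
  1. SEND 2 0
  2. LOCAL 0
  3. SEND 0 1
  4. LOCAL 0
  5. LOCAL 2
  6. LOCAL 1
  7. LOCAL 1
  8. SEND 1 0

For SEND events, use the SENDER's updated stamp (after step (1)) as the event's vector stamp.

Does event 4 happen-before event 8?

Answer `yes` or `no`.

Initial: VV[0]=[0, 0, 0]
Initial: VV[1]=[0, 0, 0]
Initial: VV[2]=[0, 0, 0]
Event 1: SEND 2->0: VV[2][2]++ -> VV[2]=[0, 0, 1], msg_vec=[0, 0, 1]; VV[0]=max(VV[0],msg_vec) then VV[0][0]++ -> VV[0]=[1, 0, 1]
Event 2: LOCAL 0: VV[0][0]++ -> VV[0]=[2, 0, 1]
Event 3: SEND 0->1: VV[0][0]++ -> VV[0]=[3, 0, 1], msg_vec=[3, 0, 1]; VV[1]=max(VV[1],msg_vec) then VV[1][1]++ -> VV[1]=[3, 1, 1]
Event 4: LOCAL 0: VV[0][0]++ -> VV[0]=[4, 0, 1]
Event 5: LOCAL 2: VV[2][2]++ -> VV[2]=[0, 0, 2]
Event 6: LOCAL 1: VV[1][1]++ -> VV[1]=[3, 2, 1]
Event 7: LOCAL 1: VV[1][1]++ -> VV[1]=[3, 3, 1]
Event 8: SEND 1->0: VV[1][1]++ -> VV[1]=[3, 4, 1], msg_vec=[3, 4, 1]; VV[0]=max(VV[0],msg_vec) then VV[0][0]++ -> VV[0]=[5, 4, 1]
Event 4 stamp: [4, 0, 1]
Event 8 stamp: [3, 4, 1]
[4, 0, 1] <= [3, 4, 1]? False. Equal? False. Happens-before: False

Answer: no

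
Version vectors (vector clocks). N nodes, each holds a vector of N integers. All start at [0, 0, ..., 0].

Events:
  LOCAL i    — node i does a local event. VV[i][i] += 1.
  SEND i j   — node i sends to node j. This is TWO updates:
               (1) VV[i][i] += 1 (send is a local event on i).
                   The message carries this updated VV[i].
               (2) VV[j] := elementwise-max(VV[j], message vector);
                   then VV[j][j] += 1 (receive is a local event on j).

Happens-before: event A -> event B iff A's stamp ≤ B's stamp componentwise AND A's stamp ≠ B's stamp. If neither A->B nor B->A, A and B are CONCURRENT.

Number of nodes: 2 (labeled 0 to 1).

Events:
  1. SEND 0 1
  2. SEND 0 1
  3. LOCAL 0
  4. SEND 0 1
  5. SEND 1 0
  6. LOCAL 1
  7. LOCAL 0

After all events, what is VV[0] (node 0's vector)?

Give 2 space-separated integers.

Initial: VV[0]=[0, 0]
Initial: VV[1]=[0, 0]
Event 1: SEND 0->1: VV[0][0]++ -> VV[0]=[1, 0], msg_vec=[1, 0]; VV[1]=max(VV[1],msg_vec) then VV[1][1]++ -> VV[1]=[1, 1]
Event 2: SEND 0->1: VV[0][0]++ -> VV[0]=[2, 0], msg_vec=[2, 0]; VV[1]=max(VV[1],msg_vec) then VV[1][1]++ -> VV[1]=[2, 2]
Event 3: LOCAL 0: VV[0][0]++ -> VV[0]=[3, 0]
Event 4: SEND 0->1: VV[0][0]++ -> VV[0]=[4, 0], msg_vec=[4, 0]; VV[1]=max(VV[1],msg_vec) then VV[1][1]++ -> VV[1]=[4, 3]
Event 5: SEND 1->0: VV[1][1]++ -> VV[1]=[4, 4], msg_vec=[4, 4]; VV[0]=max(VV[0],msg_vec) then VV[0][0]++ -> VV[0]=[5, 4]
Event 6: LOCAL 1: VV[1][1]++ -> VV[1]=[4, 5]
Event 7: LOCAL 0: VV[0][0]++ -> VV[0]=[6, 4]
Final vectors: VV[0]=[6, 4]; VV[1]=[4, 5]

Answer: 6 4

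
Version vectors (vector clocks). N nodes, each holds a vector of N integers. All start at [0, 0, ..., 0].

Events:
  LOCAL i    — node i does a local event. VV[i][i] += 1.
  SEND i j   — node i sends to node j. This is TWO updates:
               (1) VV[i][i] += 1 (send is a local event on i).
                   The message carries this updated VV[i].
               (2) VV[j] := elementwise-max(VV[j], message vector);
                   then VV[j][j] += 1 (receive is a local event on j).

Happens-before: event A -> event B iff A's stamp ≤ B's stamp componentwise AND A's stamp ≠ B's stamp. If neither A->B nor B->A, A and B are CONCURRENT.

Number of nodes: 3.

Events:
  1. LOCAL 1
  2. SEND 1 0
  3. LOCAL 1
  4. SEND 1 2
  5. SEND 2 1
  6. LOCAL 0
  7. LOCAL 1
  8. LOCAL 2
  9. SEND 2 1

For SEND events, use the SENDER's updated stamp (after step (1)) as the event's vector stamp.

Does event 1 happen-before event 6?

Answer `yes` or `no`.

Answer: yes

Derivation:
Initial: VV[0]=[0, 0, 0]
Initial: VV[1]=[0, 0, 0]
Initial: VV[2]=[0, 0, 0]
Event 1: LOCAL 1: VV[1][1]++ -> VV[1]=[0, 1, 0]
Event 2: SEND 1->0: VV[1][1]++ -> VV[1]=[0, 2, 0], msg_vec=[0, 2, 0]; VV[0]=max(VV[0],msg_vec) then VV[0][0]++ -> VV[0]=[1, 2, 0]
Event 3: LOCAL 1: VV[1][1]++ -> VV[1]=[0, 3, 0]
Event 4: SEND 1->2: VV[1][1]++ -> VV[1]=[0, 4, 0], msg_vec=[0, 4, 0]; VV[2]=max(VV[2],msg_vec) then VV[2][2]++ -> VV[2]=[0, 4, 1]
Event 5: SEND 2->1: VV[2][2]++ -> VV[2]=[0, 4, 2], msg_vec=[0, 4, 2]; VV[1]=max(VV[1],msg_vec) then VV[1][1]++ -> VV[1]=[0, 5, 2]
Event 6: LOCAL 0: VV[0][0]++ -> VV[0]=[2, 2, 0]
Event 7: LOCAL 1: VV[1][1]++ -> VV[1]=[0, 6, 2]
Event 8: LOCAL 2: VV[2][2]++ -> VV[2]=[0, 4, 3]
Event 9: SEND 2->1: VV[2][2]++ -> VV[2]=[0, 4, 4], msg_vec=[0, 4, 4]; VV[1]=max(VV[1],msg_vec) then VV[1][1]++ -> VV[1]=[0, 7, 4]
Event 1 stamp: [0, 1, 0]
Event 6 stamp: [2, 2, 0]
[0, 1, 0] <= [2, 2, 0]? True. Equal? False. Happens-before: True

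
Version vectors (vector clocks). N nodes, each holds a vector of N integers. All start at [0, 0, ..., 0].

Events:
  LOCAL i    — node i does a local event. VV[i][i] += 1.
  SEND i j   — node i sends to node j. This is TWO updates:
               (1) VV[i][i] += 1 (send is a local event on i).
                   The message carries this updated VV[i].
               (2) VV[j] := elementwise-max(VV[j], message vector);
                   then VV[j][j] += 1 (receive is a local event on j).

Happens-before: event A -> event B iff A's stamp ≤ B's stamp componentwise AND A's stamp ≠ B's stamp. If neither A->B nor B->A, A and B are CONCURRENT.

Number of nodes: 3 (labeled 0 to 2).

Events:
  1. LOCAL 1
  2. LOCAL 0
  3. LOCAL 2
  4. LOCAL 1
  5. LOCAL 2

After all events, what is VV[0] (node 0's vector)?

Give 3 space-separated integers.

Answer: 1 0 0

Derivation:
Initial: VV[0]=[0, 0, 0]
Initial: VV[1]=[0, 0, 0]
Initial: VV[2]=[0, 0, 0]
Event 1: LOCAL 1: VV[1][1]++ -> VV[1]=[0, 1, 0]
Event 2: LOCAL 0: VV[0][0]++ -> VV[0]=[1, 0, 0]
Event 3: LOCAL 2: VV[2][2]++ -> VV[2]=[0, 0, 1]
Event 4: LOCAL 1: VV[1][1]++ -> VV[1]=[0, 2, 0]
Event 5: LOCAL 2: VV[2][2]++ -> VV[2]=[0, 0, 2]
Final vectors: VV[0]=[1, 0, 0]; VV[1]=[0, 2, 0]; VV[2]=[0, 0, 2]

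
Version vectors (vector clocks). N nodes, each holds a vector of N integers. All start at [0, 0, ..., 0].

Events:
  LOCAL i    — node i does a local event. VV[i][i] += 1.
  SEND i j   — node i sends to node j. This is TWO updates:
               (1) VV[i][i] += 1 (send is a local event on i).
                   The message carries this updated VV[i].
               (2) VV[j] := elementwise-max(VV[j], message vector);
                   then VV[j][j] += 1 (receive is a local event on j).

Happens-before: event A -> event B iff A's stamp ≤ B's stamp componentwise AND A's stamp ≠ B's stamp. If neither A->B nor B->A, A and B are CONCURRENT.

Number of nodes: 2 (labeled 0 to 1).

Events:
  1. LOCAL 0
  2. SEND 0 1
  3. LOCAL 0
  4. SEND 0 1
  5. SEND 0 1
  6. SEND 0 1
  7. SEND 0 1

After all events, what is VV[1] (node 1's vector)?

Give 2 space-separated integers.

Initial: VV[0]=[0, 0]
Initial: VV[1]=[0, 0]
Event 1: LOCAL 0: VV[0][0]++ -> VV[0]=[1, 0]
Event 2: SEND 0->1: VV[0][0]++ -> VV[0]=[2, 0], msg_vec=[2, 0]; VV[1]=max(VV[1],msg_vec) then VV[1][1]++ -> VV[1]=[2, 1]
Event 3: LOCAL 0: VV[0][0]++ -> VV[0]=[3, 0]
Event 4: SEND 0->1: VV[0][0]++ -> VV[0]=[4, 0], msg_vec=[4, 0]; VV[1]=max(VV[1],msg_vec) then VV[1][1]++ -> VV[1]=[4, 2]
Event 5: SEND 0->1: VV[0][0]++ -> VV[0]=[5, 0], msg_vec=[5, 0]; VV[1]=max(VV[1],msg_vec) then VV[1][1]++ -> VV[1]=[5, 3]
Event 6: SEND 0->1: VV[0][0]++ -> VV[0]=[6, 0], msg_vec=[6, 0]; VV[1]=max(VV[1],msg_vec) then VV[1][1]++ -> VV[1]=[6, 4]
Event 7: SEND 0->1: VV[0][0]++ -> VV[0]=[7, 0], msg_vec=[7, 0]; VV[1]=max(VV[1],msg_vec) then VV[1][1]++ -> VV[1]=[7, 5]
Final vectors: VV[0]=[7, 0]; VV[1]=[7, 5]

Answer: 7 5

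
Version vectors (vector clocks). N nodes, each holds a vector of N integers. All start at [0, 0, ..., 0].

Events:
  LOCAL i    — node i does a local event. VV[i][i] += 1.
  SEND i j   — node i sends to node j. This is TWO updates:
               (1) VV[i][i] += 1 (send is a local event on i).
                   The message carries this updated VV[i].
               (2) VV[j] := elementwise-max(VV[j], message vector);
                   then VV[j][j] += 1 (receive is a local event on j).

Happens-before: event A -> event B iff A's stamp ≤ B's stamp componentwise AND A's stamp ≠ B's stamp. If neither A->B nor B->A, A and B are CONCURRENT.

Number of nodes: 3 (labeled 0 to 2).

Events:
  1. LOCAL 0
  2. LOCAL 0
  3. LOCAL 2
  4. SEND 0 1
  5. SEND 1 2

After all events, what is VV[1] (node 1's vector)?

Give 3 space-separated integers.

Initial: VV[0]=[0, 0, 0]
Initial: VV[1]=[0, 0, 0]
Initial: VV[2]=[0, 0, 0]
Event 1: LOCAL 0: VV[0][0]++ -> VV[0]=[1, 0, 0]
Event 2: LOCAL 0: VV[0][0]++ -> VV[0]=[2, 0, 0]
Event 3: LOCAL 2: VV[2][2]++ -> VV[2]=[0, 0, 1]
Event 4: SEND 0->1: VV[0][0]++ -> VV[0]=[3, 0, 0], msg_vec=[3, 0, 0]; VV[1]=max(VV[1],msg_vec) then VV[1][1]++ -> VV[1]=[3, 1, 0]
Event 5: SEND 1->2: VV[1][1]++ -> VV[1]=[3, 2, 0], msg_vec=[3, 2, 0]; VV[2]=max(VV[2],msg_vec) then VV[2][2]++ -> VV[2]=[3, 2, 2]
Final vectors: VV[0]=[3, 0, 0]; VV[1]=[3, 2, 0]; VV[2]=[3, 2, 2]

Answer: 3 2 0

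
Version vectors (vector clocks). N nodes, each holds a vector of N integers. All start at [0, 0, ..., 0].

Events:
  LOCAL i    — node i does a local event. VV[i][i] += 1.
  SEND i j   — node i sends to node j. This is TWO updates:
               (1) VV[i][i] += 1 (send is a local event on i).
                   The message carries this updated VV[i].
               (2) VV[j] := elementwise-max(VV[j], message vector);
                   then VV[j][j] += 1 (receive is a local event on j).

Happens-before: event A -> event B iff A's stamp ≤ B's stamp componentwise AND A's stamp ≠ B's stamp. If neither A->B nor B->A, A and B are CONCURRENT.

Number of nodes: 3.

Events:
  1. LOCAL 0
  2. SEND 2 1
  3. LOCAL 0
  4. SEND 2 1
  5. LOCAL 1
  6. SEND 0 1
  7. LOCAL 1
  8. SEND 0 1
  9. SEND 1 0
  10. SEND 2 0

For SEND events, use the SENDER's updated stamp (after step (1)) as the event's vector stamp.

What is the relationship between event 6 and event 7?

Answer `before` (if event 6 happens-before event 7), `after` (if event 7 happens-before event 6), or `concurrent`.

Answer: before

Derivation:
Initial: VV[0]=[0, 0, 0]
Initial: VV[1]=[0, 0, 0]
Initial: VV[2]=[0, 0, 0]
Event 1: LOCAL 0: VV[0][0]++ -> VV[0]=[1, 0, 0]
Event 2: SEND 2->1: VV[2][2]++ -> VV[2]=[0, 0, 1], msg_vec=[0, 0, 1]; VV[1]=max(VV[1],msg_vec) then VV[1][1]++ -> VV[1]=[0, 1, 1]
Event 3: LOCAL 0: VV[0][0]++ -> VV[0]=[2, 0, 0]
Event 4: SEND 2->1: VV[2][2]++ -> VV[2]=[0, 0, 2], msg_vec=[0, 0, 2]; VV[1]=max(VV[1],msg_vec) then VV[1][1]++ -> VV[1]=[0, 2, 2]
Event 5: LOCAL 1: VV[1][1]++ -> VV[1]=[0, 3, 2]
Event 6: SEND 0->1: VV[0][0]++ -> VV[0]=[3, 0, 0], msg_vec=[3, 0, 0]; VV[1]=max(VV[1],msg_vec) then VV[1][1]++ -> VV[1]=[3, 4, 2]
Event 7: LOCAL 1: VV[1][1]++ -> VV[1]=[3, 5, 2]
Event 8: SEND 0->1: VV[0][0]++ -> VV[0]=[4, 0, 0], msg_vec=[4, 0, 0]; VV[1]=max(VV[1],msg_vec) then VV[1][1]++ -> VV[1]=[4, 6, 2]
Event 9: SEND 1->0: VV[1][1]++ -> VV[1]=[4, 7, 2], msg_vec=[4, 7, 2]; VV[0]=max(VV[0],msg_vec) then VV[0][0]++ -> VV[0]=[5, 7, 2]
Event 10: SEND 2->0: VV[2][2]++ -> VV[2]=[0, 0, 3], msg_vec=[0, 0, 3]; VV[0]=max(VV[0],msg_vec) then VV[0][0]++ -> VV[0]=[6, 7, 3]
Event 6 stamp: [3, 0, 0]
Event 7 stamp: [3, 5, 2]
[3, 0, 0] <= [3, 5, 2]? True
[3, 5, 2] <= [3, 0, 0]? False
Relation: before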